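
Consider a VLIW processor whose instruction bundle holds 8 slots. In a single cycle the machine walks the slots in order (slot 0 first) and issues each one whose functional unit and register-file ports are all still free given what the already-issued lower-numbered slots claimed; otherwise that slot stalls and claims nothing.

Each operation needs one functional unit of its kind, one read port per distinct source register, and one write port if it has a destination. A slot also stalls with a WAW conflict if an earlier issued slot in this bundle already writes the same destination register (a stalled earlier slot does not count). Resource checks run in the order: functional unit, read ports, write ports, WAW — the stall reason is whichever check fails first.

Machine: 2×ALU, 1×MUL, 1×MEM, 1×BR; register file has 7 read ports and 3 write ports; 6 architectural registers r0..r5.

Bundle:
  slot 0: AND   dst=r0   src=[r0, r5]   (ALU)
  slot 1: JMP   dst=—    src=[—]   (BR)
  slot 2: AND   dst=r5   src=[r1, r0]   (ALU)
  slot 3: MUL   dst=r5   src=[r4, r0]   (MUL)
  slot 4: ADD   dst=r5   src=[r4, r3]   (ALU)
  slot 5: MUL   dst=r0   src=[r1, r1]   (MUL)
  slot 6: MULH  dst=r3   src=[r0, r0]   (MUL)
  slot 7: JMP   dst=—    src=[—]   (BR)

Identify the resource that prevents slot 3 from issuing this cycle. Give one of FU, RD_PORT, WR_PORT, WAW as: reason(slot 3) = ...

reason(slot 3) = WAW

[0] ALU needs rd=2 wr=1: ok; after: ALU=1 MUL=1 MEM=1 BR=1, R=5, W=2
[1] BR needs rd=0 wr=0: ok; after: ALU=1 MUL=1 MEM=1 BR=0, R=5, W=2
[2] ALU needs rd=2 wr=1: ok; after: ALU=0 MUL=1 MEM=1 BR=0, R=3, W=1
[3] MUL needs rd=2 wr=1: WAW; after: ALU=0 MUL=1 MEM=1 BR=0, R=3, W=1
[4] ALU needs rd=2 wr=1: FU; after: ALU=0 MUL=1 MEM=1 BR=0, R=3, W=1
[5] MUL needs rd=1 wr=1: WAW; after: ALU=0 MUL=1 MEM=1 BR=0, R=3, W=1
[6] MUL needs rd=1 wr=1: ok; after: ALU=0 MUL=0 MEM=1 BR=0, R=2, W=0
[7] BR needs rd=0 wr=0: FU; after: ALU=0 MUL=0 MEM=1 BR=0, R=2, W=0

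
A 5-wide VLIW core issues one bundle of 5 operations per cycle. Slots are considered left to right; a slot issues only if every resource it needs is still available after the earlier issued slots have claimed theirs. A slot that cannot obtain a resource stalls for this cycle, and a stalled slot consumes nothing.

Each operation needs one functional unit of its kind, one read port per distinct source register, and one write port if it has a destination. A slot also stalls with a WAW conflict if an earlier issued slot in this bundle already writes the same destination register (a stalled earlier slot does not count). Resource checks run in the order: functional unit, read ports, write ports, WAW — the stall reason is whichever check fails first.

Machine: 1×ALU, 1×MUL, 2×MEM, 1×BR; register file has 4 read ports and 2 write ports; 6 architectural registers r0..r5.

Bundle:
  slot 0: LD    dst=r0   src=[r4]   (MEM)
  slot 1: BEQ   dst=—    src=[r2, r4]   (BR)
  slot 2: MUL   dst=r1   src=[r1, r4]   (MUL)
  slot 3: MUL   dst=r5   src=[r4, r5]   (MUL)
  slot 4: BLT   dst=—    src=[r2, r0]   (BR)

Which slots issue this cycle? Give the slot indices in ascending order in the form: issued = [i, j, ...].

issued = [0, 1]

[0] MEM needs rd=1 wr=1: ok; after: ALU=1 MUL=1 MEM=1 BR=1, R=3, W=1
[1] BR needs rd=2 wr=0: ok; after: ALU=1 MUL=1 MEM=1 BR=0, R=1, W=1
[2] MUL needs rd=2 wr=1: RD_PORT; after: ALU=1 MUL=1 MEM=1 BR=0, R=1, W=1
[3] MUL needs rd=2 wr=1: RD_PORT; after: ALU=1 MUL=1 MEM=1 BR=0, R=1, W=1
[4] BR needs rd=2 wr=0: FU; after: ALU=1 MUL=1 MEM=1 BR=0, R=1, W=1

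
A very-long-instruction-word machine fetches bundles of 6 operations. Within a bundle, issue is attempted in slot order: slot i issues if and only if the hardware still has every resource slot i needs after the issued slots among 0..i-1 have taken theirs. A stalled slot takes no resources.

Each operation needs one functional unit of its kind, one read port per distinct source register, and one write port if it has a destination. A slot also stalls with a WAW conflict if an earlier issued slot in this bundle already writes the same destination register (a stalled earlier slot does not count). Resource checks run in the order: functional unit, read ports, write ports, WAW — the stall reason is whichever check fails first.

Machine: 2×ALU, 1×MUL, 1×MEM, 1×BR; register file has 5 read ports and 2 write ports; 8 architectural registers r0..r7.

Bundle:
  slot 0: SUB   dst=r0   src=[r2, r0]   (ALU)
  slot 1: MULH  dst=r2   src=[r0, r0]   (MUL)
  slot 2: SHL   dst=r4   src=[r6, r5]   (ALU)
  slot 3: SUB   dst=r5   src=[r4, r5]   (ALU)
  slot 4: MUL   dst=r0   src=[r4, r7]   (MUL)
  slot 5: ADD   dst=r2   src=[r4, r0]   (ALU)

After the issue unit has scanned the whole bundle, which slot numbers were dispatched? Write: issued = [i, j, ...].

issued = [0, 1]

(0) want 1×ALU +2rd +1wr — yes → AL1|MU1|ME1|BR1|rd3|wr1
(1) want 1×MUL +1rd +1wr — yes → AL1|MU0|ME1|BR1|rd2|wr0
(2) want 1×ALU +2rd +1wr — WR_PORT → AL1|MU0|ME1|BR1|rd2|wr0
(3) want 1×ALU +2rd +1wr — WR_PORT → AL1|MU0|ME1|BR1|rd2|wr0
(4) want 1×MUL +2rd +1wr — FU → AL1|MU0|ME1|BR1|rd2|wr0
(5) want 1×ALU +2rd +1wr — WR_PORT → AL1|MU0|ME1|BR1|rd2|wr0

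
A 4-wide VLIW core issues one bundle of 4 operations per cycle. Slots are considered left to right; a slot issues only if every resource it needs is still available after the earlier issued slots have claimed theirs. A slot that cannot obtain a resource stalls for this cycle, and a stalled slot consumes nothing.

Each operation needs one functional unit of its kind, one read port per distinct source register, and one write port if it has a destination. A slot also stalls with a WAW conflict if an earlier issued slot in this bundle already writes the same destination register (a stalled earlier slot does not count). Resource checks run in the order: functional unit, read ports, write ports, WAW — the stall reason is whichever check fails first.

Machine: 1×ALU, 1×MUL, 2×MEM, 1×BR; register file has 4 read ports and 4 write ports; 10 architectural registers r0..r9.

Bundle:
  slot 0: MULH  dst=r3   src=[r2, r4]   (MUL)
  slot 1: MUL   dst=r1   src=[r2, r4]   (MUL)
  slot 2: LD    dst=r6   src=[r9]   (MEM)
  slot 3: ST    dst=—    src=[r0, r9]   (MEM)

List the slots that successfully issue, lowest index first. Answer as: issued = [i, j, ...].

#0 MUL src=r2,r4 dispatched  <A:1 Mu:0 Ld:2 B:1 rd:2 wr:3>
#1 MUL src=r2,r4 held:FU  <A:1 Mu:0 Ld:2 B:1 rd:2 wr:3>
#2 MEM src=r9 dispatched  <A:1 Mu:0 Ld:1 B:1 rd:1 wr:2>
#3 MEM src=r0,r9 held:RD_PORT  <A:1 Mu:0 Ld:1 B:1 rd:1 wr:2>

issued = [0, 2]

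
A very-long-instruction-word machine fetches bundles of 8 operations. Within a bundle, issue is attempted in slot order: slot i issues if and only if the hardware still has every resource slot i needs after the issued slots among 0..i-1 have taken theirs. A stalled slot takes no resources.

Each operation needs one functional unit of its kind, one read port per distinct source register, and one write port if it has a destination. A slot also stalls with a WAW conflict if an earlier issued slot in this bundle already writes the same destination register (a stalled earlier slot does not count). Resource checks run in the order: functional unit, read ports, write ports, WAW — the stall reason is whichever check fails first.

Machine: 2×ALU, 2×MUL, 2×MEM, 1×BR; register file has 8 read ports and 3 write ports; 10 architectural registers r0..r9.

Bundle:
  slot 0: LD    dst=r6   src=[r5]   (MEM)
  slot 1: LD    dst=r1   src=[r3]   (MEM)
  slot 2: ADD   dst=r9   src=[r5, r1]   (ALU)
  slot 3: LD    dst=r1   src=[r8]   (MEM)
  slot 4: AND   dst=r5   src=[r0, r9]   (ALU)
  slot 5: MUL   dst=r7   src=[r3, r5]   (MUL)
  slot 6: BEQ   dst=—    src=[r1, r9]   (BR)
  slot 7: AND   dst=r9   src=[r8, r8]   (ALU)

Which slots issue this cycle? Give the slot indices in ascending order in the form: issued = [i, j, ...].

#0 MEM src=r5 dispatched  <A:2 Mu:2 Ld:1 B:1 rd:7 wr:2>
#1 MEM src=r3 dispatched  <A:2 Mu:2 Ld:0 B:1 rd:6 wr:1>
#2 ALU src=r5,r1 dispatched  <A:1 Mu:2 Ld:0 B:1 rd:4 wr:0>
#3 MEM src=r8 held:FU  <A:1 Mu:2 Ld:0 B:1 rd:4 wr:0>
#4 ALU src=r0,r9 held:WR_PORT  <A:1 Mu:2 Ld:0 B:1 rd:4 wr:0>
#5 MUL src=r3,r5 held:WR_PORT  <A:1 Mu:2 Ld:0 B:1 rd:4 wr:0>
#6 BR src=r1,r9 dispatched  <A:1 Mu:2 Ld:0 B:0 rd:2 wr:0>
#7 ALU src=r8,r8 held:WR_PORT  <A:1 Mu:2 Ld:0 B:0 rd:2 wr:0>

issued = [0, 1, 2, 6]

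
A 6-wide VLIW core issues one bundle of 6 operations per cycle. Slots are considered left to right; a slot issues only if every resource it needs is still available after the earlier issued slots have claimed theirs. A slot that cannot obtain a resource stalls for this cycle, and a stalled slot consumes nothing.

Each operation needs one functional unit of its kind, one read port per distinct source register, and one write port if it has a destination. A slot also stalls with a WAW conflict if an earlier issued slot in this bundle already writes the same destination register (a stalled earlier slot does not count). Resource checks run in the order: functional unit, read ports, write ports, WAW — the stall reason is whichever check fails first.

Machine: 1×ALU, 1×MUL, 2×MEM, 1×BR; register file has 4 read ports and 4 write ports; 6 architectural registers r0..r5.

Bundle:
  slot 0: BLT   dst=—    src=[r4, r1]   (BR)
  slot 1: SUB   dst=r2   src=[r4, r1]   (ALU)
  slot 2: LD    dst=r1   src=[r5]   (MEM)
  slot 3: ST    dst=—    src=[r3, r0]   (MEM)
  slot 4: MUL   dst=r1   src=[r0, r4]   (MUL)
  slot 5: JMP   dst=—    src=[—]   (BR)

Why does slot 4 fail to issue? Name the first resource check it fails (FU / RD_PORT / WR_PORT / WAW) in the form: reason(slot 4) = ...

[0] BR needs rd=2 wr=0: ok; after: ALU=1 MUL=1 MEM=2 BR=0, R=2, W=4
[1] ALU needs rd=2 wr=1: ok; after: ALU=0 MUL=1 MEM=2 BR=0, R=0, W=3
[2] MEM needs rd=1 wr=1: RD_PORT; after: ALU=0 MUL=1 MEM=2 BR=0, R=0, W=3
[3] MEM needs rd=2 wr=0: RD_PORT; after: ALU=0 MUL=1 MEM=2 BR=0, R=0, W=3
[4] MUL needs rd=2 wr=1: RD_PORT; after: ALU=0 MUL=1 MEM=2 BR=0, R=0, W=3
[5] BR needs rd=0 wr=0: FU; after: ALU=0 MUL=1 MEM=2 BR=0, R=0, W=3

reason(slot 4) = RD_PORT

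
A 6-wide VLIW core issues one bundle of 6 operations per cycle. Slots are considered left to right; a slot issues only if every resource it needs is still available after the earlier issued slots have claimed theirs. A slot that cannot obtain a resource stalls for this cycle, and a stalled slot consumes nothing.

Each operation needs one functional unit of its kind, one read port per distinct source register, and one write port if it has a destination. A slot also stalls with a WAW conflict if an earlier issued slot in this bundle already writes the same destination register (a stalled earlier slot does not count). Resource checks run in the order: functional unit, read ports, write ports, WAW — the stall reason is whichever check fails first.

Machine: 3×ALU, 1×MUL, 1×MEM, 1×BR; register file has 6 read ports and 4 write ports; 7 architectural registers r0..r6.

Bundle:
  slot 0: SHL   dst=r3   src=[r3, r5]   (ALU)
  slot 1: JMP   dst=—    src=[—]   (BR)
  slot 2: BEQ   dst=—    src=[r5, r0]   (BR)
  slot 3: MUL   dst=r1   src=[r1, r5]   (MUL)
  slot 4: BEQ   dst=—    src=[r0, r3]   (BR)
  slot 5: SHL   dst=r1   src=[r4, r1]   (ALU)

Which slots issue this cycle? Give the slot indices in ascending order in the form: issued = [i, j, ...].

issued = [0, 1, 3]

[0] ALU needs rd=2 wr=1: ok; after: ALU=2 MUL=1 MEM=1 BR=1, R=4, W=3
[1] BR needs rd=0 wr=0: ok; after: ALU=2 MUL=1 MEM=1 BR=0, R=4, W=3
[2] BR needs rd=2 wr=0: FU; after: ALU=2 MUL=1 MEM=1 BR=0, R=4, W=3
[3] MUL needs rd=2 wr=1: ok; after: ALU=2 MUL=0 MEM=1 BR=0, R=2, W=2
[4] BR needs rd=2 wr=0: FU; after: ALU=2 MUL=0 MEM=1 BR=0, R=2, W=2
[5] ALU needs rd=2 wr=1: WAW; after: ALU=2 MUL=0 MEM=1 BR=0, R=2, W=2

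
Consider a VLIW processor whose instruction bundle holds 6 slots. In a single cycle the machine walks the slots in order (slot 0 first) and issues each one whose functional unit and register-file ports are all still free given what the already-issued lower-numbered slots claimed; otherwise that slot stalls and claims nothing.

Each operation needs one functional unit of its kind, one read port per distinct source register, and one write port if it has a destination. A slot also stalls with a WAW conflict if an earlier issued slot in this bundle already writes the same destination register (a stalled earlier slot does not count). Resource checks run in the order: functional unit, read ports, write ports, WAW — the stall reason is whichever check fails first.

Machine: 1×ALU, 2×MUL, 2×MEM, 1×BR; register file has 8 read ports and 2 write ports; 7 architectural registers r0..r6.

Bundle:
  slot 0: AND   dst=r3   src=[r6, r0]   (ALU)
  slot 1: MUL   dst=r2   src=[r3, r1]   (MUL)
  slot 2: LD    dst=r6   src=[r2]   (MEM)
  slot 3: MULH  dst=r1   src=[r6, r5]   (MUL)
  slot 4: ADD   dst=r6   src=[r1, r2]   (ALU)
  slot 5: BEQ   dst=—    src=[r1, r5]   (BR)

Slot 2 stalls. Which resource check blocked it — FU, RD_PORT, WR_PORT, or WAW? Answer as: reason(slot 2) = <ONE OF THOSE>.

reason(slot 2) = WR_PORT

  0. ALU→r3 ⇒ go  {0A/2Mu/2Ld/1B | 6r 1w}
  1. MUL→r2 ⇒ go  {0A/1Mu/2Ld/1B | 4r 0w}
  2. MEM→r6 ⇒ no(WR_PORT)  {0A/1Mu/2Ld/1B | 4r 0w}
  3. MUL→r1 ⇒ no(WR_PORT)  {0A/1Mu/2Ld/1B | 4r 0w}
  4. ALU→r6 ⇒ no(FU)  {0A/1Mu/2Ld/1B | 4r 0w}
  5. BR ⇒ go  {0A/1Mu/2Ld/0B | 2r 0w}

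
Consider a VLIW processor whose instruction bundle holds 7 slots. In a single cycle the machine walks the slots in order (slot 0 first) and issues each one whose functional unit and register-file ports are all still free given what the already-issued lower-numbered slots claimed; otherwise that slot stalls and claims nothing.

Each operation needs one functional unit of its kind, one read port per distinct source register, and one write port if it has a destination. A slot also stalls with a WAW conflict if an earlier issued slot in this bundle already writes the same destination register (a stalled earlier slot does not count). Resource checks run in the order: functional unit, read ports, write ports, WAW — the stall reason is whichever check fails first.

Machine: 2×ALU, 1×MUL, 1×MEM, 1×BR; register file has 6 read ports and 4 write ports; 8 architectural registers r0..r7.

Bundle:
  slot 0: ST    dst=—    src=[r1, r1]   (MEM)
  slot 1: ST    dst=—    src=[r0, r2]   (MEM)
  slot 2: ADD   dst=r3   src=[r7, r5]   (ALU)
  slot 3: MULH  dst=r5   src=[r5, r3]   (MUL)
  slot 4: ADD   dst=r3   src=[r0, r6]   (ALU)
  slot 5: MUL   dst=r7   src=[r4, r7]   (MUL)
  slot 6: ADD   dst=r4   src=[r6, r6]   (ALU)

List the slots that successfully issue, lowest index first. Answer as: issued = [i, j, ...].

issued = [0, 2, 3, 6]

#0 MEM src=r1,r1 dispatched  <A:2 Mu:1 Ld:0 B:1 rd:5 wr:4>
#1 MEM src=r0,r2 held:FU  <A:2 Mu:1 Ld:0 B:1 rd:5 wr:4>
#2 ALU src=r7,r5 dispatched  <A:1 Mu:1 Ld:0 B:1 rd:3 wr:3>
#3 MUL src=r5,r3 dispatched  <A:1 Mu:0 Ld:0 B:1 rd:1 wr:2>
#4 ALU src=r0,r6 held:RD_PORT  <A:1 Mu:0 Ld:0 B:1 rd:1 wr:2>
#5 MUL src=r4,r7 held:FU  <A:1 Mu:0 Ld:0 B:1 rd:1 wr:2>
#6 ALU src=r6,r6 dispatched  <A:0 Mu:0 Ld:0 B:1 rd:0 wr:1>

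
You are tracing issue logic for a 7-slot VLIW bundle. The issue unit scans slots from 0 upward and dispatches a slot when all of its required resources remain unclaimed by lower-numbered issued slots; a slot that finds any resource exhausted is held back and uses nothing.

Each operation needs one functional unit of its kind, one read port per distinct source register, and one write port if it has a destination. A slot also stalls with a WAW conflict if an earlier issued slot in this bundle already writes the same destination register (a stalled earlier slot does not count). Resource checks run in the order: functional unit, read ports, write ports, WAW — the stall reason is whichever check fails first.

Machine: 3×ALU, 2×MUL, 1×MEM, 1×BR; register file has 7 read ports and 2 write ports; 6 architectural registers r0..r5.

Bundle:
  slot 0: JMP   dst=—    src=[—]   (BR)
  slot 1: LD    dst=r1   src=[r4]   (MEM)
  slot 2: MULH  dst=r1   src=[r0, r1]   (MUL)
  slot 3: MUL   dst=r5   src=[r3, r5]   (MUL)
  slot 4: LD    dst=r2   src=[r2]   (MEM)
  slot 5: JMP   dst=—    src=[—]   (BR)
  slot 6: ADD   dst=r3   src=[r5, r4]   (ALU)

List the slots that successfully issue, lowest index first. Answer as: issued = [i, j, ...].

(0) want 1×BR +0rd +0wr — yes → AL3|MU2|ME1|BR0|rd7|wr2
(1) want 1×MEM +1rd +1wr — yes → AL3|MU2|ME0|BR0|rd6|wr1
(2) want 1×MUL +2rd +1wr — WAW → AL3|MU2|ME0|BR0|rd6|wr1
(3) want 1×MUL +2rd +1wr — yes → AL3|MU1|ME0|BR0|rd4|wr0
(4) want 1×MEM +1rd +1wr — FU → AL3|MU1|ME0|BR0|rd4|wr0
(5) want 1×BR +0rd +0wr — FU → AL3|MU1|ME0|BR0|rd4|wr0
(6) want 1×ALU +2rd +1wr — WR_PORT → AL3|MU1|ME0|BR0|rd4|wr0

issued = [0, 1, 3]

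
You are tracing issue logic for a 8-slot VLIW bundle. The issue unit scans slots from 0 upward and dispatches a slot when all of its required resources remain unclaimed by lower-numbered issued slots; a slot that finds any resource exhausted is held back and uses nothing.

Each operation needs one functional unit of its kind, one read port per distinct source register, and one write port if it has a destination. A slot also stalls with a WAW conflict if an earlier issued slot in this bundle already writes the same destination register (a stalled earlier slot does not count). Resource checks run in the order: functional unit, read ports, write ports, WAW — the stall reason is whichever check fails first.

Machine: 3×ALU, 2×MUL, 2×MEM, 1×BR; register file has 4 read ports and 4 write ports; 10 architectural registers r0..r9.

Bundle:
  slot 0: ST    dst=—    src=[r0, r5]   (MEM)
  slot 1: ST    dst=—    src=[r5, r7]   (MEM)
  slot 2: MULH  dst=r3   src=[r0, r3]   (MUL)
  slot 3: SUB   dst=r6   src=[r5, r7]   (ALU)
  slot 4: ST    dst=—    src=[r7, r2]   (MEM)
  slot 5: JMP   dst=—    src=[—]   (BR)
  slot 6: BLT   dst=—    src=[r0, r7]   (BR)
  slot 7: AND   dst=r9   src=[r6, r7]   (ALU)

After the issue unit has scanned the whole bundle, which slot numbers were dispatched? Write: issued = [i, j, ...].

[0] MEM needs rd=2 wr=0: ok; after: ALU=3 MUL=2 MEM=1 BR=1, R=2, W=4
[1] MEM needs rd=2 wr=0: ok; after: ALU=3 MUL=2 MEM=0 BR=1, R=0, W=4
[2] MUL needs rd=2 wr=1: RD_PORT; after: ALU=3 MUL=2 MEM=0 BR=1, R=0, W=4
[3] ALU needs rd=2 wr=1: RD_PORT; after: ALU=3 MUL=2 MEM=0 BR=1, R=0, W=4
[4] MEM needs rd=2 wr=0: FU; after: ALU=3 MUL=2 MEM=0 BR=1, R=0, W=4
[5] BR needs rd=0 wr=0: ok; after: ALU=3 MUL=2 MEM=0 BR=0, R=0, W=4
[6] BR needs rd=2 wr=0: FU; after: ALU=3 MUL=2 MEM=0 BR=0, R=0, W=4
[7] ALU needs rd=2 wr=1: RD_PORT; after: ALU=3 MUL=2 MEM=0 BR=0, R=0, W=4

issued = [0, 1, 5]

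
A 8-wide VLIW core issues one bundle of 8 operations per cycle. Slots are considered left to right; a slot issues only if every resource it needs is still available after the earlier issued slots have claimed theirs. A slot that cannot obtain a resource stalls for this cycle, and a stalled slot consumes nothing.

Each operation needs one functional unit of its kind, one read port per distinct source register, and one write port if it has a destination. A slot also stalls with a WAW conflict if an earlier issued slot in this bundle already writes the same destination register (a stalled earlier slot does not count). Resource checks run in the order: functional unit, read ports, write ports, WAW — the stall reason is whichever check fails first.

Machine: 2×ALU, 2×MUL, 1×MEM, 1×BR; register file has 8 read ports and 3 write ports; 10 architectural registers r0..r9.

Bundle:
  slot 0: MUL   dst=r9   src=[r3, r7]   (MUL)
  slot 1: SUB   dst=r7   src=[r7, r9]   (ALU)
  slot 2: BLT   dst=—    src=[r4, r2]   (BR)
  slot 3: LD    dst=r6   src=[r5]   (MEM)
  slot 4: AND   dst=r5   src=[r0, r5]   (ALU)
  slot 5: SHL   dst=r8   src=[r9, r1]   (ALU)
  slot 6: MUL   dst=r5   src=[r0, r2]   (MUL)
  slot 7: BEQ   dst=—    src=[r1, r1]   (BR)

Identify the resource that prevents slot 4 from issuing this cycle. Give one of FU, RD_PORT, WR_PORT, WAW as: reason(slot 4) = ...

reason(slot 4) = RD_PORT

#0 MUL src=r3,r7 dispatched  <A:2 Mu:1 Ld:1 B:1 rd:6 wr:2>
#1 ALU src=r7,r9 dispatched  <A:1 Mu:1 Ld:1 B:1 rd:4 wr:1>
#2 BR src=r4,r2 dispatched  <A:1 Mu:1 Ld:1 B:0 rd:2 wr:1>
#3 MEM src=r5 dispatched  <A:1 Mu:1 Ld:0 B:0 rd:1 wr:0>
#4 ALU src=r0,r5 held:RD_PORT  <A:1 Mu:1 Ld:0 B:0 rd:1 wr:0>
#5 ALU src=r9,r1 held:RD_PORT  <A:1 Mu:1 Ld:0 B:0 rd:1 wr:0>
#6 MUL src=r0,r2 held:RD_PORT  <A:1 Mu:1 Ld:0 B:0 rd:1 wr:0>
#7 BR src=r1,r1 held:FU  <A:1 Mu:1 Ld:0 B:0 rd:1 wr:0>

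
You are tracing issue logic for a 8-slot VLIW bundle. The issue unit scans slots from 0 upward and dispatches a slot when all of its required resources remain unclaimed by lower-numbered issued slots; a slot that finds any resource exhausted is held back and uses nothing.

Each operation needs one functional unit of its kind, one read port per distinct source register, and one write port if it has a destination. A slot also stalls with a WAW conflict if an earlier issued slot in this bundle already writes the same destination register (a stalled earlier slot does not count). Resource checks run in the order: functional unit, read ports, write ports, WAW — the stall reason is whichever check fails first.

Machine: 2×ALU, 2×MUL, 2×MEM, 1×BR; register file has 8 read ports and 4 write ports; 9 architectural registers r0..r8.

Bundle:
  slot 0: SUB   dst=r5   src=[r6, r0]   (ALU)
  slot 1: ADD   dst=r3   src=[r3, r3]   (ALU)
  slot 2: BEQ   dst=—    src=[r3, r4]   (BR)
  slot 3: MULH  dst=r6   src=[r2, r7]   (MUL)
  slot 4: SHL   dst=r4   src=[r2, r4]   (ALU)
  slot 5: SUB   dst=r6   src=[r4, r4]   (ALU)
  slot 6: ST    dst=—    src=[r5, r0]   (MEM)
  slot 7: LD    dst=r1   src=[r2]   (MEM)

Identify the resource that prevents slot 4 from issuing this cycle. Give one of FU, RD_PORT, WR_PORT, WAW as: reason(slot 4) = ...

slot 0 (ALU): ISSUE — free A1,Mu2,Ld2,B1 rp6 wp3
slot 1 (ALU): ISSUE — free A0,Mu2,Ld2,B1 rp5 wp2
slot 2 (BR): ISSUE — free A0,Mu2,Ld2,B0 rp3 wp2
slot 3 (MUL): ISSUE — free A0,Mu1,Ld2,B0 rp1 wp1
slot 4 (ALU): stall FU — free A0,Mu1,Ld2,B0 rp1 wp1
slot 5 (ALU): stall FU — free A0,Mu1,Ld2,B0 rp1 wp1
slot 6 (MEM): stall RD_PORT — free A0,Mu1,Ld2,B0 rp1 wp1
slot 7 (MEM): ISSUE — free A0,Mu1,Ld1,B0 rp0 wp0

reason(slot 4) = FU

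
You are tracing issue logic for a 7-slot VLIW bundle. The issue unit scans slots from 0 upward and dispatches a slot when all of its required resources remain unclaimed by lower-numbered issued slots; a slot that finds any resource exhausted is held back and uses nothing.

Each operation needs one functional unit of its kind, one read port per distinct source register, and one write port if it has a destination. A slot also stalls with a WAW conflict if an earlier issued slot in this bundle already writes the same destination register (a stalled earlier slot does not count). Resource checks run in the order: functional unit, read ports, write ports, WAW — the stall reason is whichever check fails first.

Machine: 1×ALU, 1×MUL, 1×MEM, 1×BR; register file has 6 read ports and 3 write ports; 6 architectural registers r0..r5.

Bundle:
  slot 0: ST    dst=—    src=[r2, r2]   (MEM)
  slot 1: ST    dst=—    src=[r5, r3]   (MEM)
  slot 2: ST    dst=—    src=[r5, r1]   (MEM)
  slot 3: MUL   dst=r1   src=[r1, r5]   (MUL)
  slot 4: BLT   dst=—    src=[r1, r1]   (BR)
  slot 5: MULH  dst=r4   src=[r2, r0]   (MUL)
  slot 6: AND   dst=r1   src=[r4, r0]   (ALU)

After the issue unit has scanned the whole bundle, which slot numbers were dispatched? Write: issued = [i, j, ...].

issued = [0, 3, 4]

(0) want 1×MEM +1rd +0wr — yes → AL1|MU1|ME0|BR1|rd5|wr3
(1) want 1×MEM +2rd +0wr — FU → AL1|MU1|ME0|BR1|rd5|wr3
(2) want 1×MEM +2rd +0wr — FU → AL1|MU1|ME0|BR1|rd5|wr3
(3) want 1×MUL +2rd +1wr — yes → AL1|MU0|ME0|BR1|rd3|wr2
(4) want 1×BR +1rd +0wr — yes → AL1|MU0|ME0|BR0|rd2|wr2
(5) want 1×MUL +2rd +1wr — FU → AL1|MU0|ME0|BR0|rd2|wr2
(6) want 1×ALU +2rd +1wr — WAW → AL1|MU0|ME0|BR0|rd2|wr2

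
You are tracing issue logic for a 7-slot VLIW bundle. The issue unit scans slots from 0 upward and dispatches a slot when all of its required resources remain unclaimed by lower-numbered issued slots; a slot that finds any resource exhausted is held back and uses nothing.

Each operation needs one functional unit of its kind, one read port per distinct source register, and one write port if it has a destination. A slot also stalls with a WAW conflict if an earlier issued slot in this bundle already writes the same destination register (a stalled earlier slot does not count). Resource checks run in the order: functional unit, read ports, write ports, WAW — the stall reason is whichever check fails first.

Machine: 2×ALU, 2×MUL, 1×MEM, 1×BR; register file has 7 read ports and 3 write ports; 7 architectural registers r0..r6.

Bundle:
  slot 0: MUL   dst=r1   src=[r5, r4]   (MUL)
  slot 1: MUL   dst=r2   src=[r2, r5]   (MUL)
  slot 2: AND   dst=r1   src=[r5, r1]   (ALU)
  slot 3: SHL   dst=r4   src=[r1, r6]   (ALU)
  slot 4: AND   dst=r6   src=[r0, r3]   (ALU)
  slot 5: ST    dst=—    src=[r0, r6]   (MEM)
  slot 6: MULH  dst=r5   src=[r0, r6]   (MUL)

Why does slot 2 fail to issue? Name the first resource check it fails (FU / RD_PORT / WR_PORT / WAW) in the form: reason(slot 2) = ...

reason(slot 2) = WAW

#0 MUL src=r5,r4 dispatched  <A:2 Mu:1 Ld:1 B:1 rd:5 wr:2>
#1 MUL src=r2,r5 dispatched  <A:2 Mu:0 Ld:1 B:1 rd:3 wr:1>
#2 ALU src=r5,r1 held:WAW  <A:2 Mu:0 Ld:1 B:1 rd:3 wr:1>
#3 ALU src=r1,r6 dispatched  <A:1 Mu:0 Ld:1 B:1 rd:1 wr:0>
#4 ALU src=r0,r3 held:RD_PORT  <A:1 Mu:0 Ld:1 B:1 rd:1 wr:0>
#5 MEM src=r0,r6 held:RD_PORT  <A:1 Mu:0 Ld:1 B:1 rd:1 wr:0>
#6 MUL src=r0,r6 held:FU  <A:1 Mu:0 Ld:1 B:1 rd:1 wr:0>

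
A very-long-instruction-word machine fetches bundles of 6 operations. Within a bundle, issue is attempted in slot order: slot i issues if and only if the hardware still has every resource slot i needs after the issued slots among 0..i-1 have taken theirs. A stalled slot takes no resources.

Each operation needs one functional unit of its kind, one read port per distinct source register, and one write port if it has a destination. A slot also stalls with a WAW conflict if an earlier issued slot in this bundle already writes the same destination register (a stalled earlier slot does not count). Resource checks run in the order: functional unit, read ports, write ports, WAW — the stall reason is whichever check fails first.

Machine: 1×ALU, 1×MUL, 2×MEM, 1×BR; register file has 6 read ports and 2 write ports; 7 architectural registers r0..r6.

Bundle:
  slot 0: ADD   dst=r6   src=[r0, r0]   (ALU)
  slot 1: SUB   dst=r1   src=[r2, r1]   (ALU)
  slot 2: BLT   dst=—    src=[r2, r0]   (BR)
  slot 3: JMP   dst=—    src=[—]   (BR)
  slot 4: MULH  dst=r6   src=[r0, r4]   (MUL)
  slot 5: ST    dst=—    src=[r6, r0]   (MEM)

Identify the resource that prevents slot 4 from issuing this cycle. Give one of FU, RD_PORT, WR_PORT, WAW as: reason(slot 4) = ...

  0. ALU→r6 ⇒ go  {0A/1Mu/2Ld/1B | 5r 1w}
  1. ALU→r1 ⇒ no(FU)  {0A/1Mu/2Ld/1B | 5r 1w}
  2. BR ⇒ go  {0A/1Mu/2Ld/0B | 3r 1w}
  3. BR ⇒ no(FU)  {0A/1Mu/2Ld/0B | 3r 1w}
  4. MUL→r6 ⇒ no(WAW)  {0A/1Mu/2Ld/0B | 3r 1w}
  5. MEM ⇒ go  {0A/1Mu/1Ld/0B | 1r 1w}

reason(slot 4) = WAW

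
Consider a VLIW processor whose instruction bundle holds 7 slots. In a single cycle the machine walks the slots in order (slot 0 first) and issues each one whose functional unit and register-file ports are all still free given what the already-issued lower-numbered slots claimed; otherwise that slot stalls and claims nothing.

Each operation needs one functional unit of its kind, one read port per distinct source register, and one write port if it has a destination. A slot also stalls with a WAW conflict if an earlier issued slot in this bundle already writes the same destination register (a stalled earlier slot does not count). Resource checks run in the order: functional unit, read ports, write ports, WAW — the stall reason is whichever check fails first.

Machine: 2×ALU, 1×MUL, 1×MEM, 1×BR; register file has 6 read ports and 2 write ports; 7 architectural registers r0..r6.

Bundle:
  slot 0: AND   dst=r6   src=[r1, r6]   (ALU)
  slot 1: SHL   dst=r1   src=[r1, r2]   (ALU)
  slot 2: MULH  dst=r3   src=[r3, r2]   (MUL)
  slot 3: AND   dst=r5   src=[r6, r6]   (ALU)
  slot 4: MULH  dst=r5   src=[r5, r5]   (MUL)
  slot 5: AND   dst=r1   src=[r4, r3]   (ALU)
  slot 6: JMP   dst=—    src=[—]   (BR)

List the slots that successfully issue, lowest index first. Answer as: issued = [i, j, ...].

slot 0 (ALU): ISSUE — free A1,Mu1,Ld1,B1 rp4 wp1
slot 1 (ALU): ISSUE — free A0,Mu1,Ld1,B1 rp2 wp0
slot 2 (MUL): stall WR_PORT — free A0,Mu1,Ld1,B1 rp2 wp0
slot 3 (ALU): stall FU — free A0,Mu1,Ld1,B1 rp2 wp0
slot 4 (MUL): stall WR_PORT — free A0,Mu1,Ld1,B1 rp2 wp0
slot 5 (ALU): stall FU — free A0,Mu1,Ld1,B1 rp2 wp0
slot 6 (BR): ISSUE — free A0,Mu1,Ld1,B0 rp2 wp0

issued = [0, 1, 6]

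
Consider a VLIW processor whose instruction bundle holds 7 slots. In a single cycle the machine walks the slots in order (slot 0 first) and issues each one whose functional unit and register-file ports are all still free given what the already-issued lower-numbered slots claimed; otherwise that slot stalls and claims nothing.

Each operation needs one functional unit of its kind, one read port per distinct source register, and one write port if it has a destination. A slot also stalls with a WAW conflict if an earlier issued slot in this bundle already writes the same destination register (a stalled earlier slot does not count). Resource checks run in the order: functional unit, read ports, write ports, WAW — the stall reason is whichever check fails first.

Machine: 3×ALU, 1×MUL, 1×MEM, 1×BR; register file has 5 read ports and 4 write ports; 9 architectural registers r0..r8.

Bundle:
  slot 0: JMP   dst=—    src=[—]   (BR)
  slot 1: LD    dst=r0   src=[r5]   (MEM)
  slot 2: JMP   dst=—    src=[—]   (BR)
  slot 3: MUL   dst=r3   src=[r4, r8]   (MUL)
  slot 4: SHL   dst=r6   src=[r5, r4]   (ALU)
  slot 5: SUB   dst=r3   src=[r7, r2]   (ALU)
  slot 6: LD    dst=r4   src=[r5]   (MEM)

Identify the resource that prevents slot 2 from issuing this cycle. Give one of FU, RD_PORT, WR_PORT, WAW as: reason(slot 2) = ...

reason(slot 2) = FU

#0 BR src=- dispatched  <A:3 Mu:1 Ld:1 B:0 rd:5 wr:4>
#1 MEM src=r5 dispatched  <A:3 Mu:1 Ld:0 B:0 rd:4 wr:3>
#2 BR src=- held:FU  <A:3 Mu:1 Ld:0 B:0 rd:4 wr:3>
#3 MUL src=r4,r8 dispatched  <A:3 Mu:0 Ld:0 B:0 rd:2 wr:2>
#4 ALU src=r5,r4 dispatched  <A:2 Mu:0 Ld:0 B:0 rd:0 wr:1>
#5 ALU src=r7,r2 held:RD_PORT  <A:2 Mu:0 Ld:0 B:0 rd:0 wr:1>
#6 MEM src=r5 held:FU  <A:2 Mu:0 Ld:0 B:0 rd:0 wr:1>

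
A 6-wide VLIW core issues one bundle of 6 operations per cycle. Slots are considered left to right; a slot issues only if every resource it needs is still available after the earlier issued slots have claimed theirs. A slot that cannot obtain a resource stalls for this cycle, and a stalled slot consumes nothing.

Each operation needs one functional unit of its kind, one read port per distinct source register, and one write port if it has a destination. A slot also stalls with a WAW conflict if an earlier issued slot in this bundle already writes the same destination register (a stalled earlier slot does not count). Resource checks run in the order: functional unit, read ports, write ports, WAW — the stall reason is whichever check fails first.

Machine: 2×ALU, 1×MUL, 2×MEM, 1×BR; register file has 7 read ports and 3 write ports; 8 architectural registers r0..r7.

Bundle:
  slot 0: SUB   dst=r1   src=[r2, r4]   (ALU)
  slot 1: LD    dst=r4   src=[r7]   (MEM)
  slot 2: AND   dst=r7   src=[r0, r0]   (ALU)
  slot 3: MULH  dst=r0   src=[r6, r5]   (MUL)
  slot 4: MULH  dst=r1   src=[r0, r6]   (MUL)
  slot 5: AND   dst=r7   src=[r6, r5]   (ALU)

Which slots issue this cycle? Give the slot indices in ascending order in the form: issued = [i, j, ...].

[0] ALU needs rd=2 wr=1: ok; after: ALU=1 MUL=1 MEM=2 BR=1, R=5, W=2
[1] MEM needs rd=1 wr=1: ok; after: ALU=1 MUL=1 MEM=1 BR=1, R=4, W=1
[2] ALU needs rd=1 wr=1: ok; after: ALU=0 MUL=1 MEM=1 BR=1, R=3, W=0
[3] MUL needs rd=2 wr=1: WR_PORT; after: ALU=0 MUL=1 MEM=1 BR=1, R=3, W=0
[4] MUL needs rd=2 wr=1: WR_PORT; after: ALU=0 MUL=1 MEM=1 BR=1, R=3, W=0
[5] ALU needs rd=2 wr=1: FU; after: ALU=0 MUL=1 MEM=1 BR=1, R=3, W=0

issued = [0, 1, 2]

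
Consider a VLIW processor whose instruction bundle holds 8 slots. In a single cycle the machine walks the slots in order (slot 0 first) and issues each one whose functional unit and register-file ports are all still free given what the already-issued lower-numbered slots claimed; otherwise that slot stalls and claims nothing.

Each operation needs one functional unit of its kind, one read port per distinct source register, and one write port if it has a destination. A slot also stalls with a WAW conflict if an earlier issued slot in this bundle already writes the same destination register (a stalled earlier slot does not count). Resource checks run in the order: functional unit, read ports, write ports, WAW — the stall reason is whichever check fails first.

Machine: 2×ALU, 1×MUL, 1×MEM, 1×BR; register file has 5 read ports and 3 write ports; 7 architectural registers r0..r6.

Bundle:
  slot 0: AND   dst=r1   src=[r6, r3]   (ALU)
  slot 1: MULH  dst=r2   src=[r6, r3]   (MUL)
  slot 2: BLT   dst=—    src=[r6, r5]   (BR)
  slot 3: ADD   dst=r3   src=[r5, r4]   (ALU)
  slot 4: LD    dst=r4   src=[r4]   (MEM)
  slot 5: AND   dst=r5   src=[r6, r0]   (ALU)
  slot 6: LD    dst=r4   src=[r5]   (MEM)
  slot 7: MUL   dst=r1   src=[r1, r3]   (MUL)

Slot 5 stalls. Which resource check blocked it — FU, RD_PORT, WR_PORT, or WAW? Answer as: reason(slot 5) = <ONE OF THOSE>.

reason(slot 5) = RD_PORT

  0. ALU→r1 ⇒ go  {1A/1Mu/1Ld/1B | 3r 2w}
  1. MUL→r2 ⇒ go  {1A/0Mu/1Ld/1B | 1r 1w}
  2. BR ⇒ no(RD_PORT)  {1A/0Mu/1Ld/1B | 1r 1w}
  3. ALU→r3 ⇒ no(RD_PORT)  {1A/0Mu/1Ld/1B | 1r 1w}
  4. MEM→r4 ⇒ go  {1A/0Mu/0Ld/1B | 0r 0w}
  5. ALU→r5 ⇒ no(RD_PORT)  {1A/0Mu/0Ld/1B | 0r 0w}
  6. MEM→r4 ⇒ no(FU)  {1A/0Mu/0Ld/1B | 0r 0w}
  7. MUL→r1 ⇒ no(FU)  {1A/0Mu/0Ld/1B | 0r 0w}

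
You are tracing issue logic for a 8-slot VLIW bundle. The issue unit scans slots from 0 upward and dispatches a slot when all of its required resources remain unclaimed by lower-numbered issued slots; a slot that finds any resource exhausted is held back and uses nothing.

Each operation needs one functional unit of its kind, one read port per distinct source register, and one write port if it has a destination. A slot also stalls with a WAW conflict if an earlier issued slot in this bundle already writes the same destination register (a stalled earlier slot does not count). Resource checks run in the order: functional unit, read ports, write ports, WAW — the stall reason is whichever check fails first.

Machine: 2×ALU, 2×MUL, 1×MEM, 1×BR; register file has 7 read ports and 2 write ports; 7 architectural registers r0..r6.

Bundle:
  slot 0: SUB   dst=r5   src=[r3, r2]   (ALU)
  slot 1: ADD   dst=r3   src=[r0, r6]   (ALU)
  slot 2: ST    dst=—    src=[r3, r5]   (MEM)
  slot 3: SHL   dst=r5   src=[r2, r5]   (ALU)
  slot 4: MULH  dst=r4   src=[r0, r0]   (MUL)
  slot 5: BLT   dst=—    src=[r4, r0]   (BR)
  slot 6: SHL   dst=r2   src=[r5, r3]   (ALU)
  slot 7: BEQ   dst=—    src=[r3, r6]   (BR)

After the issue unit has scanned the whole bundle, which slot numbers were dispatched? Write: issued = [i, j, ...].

slot 0 (ALU): ISSUE — free A1,Mu2,Ld1,B1 rp5 wp1
slot 1 (ALU): ISSUE — free A0,Mu2,Ld1,B1 rp3 wp0
slot 2 (MEM): ISSUE — free A0,Mu2,Ld0,B1 rp1 wp0
slot 3 (ALU): stall FU — free A0,Mu2,Ld0,B1 rp1 wp0
slot 4 (MUL): stall WR_PORT — free A0,Mu2,Ld0,B1 rp1 wp0
slot 5 (BR): stall RD_PORT — free A0,Mu2,Ld0,B1 rp1 wp0
slot 6 (ALU): stall FU — free A0,Mu2,Ld0,B1 rp1 wp0
slot 7 (BR): stall RD_PORT — free A0,Mu2,Ld0,B1 rp1 wp0

issued = [0, 1, 2]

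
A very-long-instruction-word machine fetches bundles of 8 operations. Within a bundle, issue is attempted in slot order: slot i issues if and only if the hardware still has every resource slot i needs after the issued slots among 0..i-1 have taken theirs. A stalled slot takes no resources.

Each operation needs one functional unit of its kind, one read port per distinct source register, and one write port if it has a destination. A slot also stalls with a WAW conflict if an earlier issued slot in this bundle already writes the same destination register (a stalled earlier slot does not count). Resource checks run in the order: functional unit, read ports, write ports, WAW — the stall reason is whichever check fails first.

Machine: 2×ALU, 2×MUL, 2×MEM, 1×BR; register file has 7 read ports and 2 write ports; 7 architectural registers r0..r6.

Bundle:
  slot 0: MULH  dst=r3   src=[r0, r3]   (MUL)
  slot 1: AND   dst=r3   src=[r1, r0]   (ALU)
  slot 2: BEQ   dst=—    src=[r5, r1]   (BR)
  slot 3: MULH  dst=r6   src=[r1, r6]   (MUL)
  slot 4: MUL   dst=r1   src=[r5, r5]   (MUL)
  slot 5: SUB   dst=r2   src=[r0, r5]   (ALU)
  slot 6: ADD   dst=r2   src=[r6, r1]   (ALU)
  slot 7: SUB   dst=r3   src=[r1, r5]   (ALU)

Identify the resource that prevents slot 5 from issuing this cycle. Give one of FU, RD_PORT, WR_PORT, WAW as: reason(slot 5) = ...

slot 0 (MUL): ISSUE — free A2,Mu1,Ld2,B1 rp5 wp1
slot 1 (ALU): stall WAW — free A2,Mu1,Ld2,B1 rp5 wp1
slot 2 (BR): ISSUE — free A2,Mu1,Ld2,B0 rp3 wp1
slot 3 (MUL): ISSUE — free A2,Mu0,Ld2,B0 rp1 wp0
slot 4 (MUL): stall FU — free A2,Mu0,Ld2,B0 rp1 wp0
slot 5 (ALU): stall RD_PORT — free A2,Mu0,Ld2,B0 rp1 wp0
slot 6 (ALU): stall RD_PORT — free A2,Mu0,Ld2,B0 rp1 wp0
slot 7 (ALU): stall RD_PORT — free A2,Mu0,Ld2,B0 rp1 wp0

reason(slot 5) = RD_PORT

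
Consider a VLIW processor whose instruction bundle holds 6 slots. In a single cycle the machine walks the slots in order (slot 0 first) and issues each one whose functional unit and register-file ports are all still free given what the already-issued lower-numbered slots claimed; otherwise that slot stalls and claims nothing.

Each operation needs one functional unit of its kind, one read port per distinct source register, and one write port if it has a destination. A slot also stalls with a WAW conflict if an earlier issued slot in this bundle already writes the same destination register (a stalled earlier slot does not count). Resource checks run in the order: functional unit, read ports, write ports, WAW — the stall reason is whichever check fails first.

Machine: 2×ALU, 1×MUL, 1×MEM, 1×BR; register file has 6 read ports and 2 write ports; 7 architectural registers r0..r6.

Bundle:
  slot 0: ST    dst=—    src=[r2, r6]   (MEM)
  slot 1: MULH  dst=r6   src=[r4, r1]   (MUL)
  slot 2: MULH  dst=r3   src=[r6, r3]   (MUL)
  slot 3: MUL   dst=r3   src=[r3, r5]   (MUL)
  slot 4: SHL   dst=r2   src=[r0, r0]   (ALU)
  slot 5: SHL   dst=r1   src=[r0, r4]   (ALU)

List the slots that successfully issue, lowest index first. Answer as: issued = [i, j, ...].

issued = [0, 1, 4]

#0 MEM src=r2,r6 dispatched  <A:2 Mu:1 Ld:0 B:1 rd:4 wr:2>
#1 MUL src=r4,r1 dispatched  <A:2 Mu:0 Ld:0 B:1 rd:2 wr:1>
#2 MUL src=r6,r3 held:FU  <A:2 Mu:0 Ld:0 B:1 rd:2 wr:1>
#3 MUL src=r3,r5 held:FU  <A:2 Mu:0 Ld:0 B:1 rd:2 wr:1>
#4 ALU src=r0,r0 dispatched  <A:1 Mu:0 Ld:0 B:1 rd:1 wr:0>
#5 ALU src=r0,r4 held:RD_PORT  <A:1 Mu:0 Ld:0 B:1 rd:1 wr:0>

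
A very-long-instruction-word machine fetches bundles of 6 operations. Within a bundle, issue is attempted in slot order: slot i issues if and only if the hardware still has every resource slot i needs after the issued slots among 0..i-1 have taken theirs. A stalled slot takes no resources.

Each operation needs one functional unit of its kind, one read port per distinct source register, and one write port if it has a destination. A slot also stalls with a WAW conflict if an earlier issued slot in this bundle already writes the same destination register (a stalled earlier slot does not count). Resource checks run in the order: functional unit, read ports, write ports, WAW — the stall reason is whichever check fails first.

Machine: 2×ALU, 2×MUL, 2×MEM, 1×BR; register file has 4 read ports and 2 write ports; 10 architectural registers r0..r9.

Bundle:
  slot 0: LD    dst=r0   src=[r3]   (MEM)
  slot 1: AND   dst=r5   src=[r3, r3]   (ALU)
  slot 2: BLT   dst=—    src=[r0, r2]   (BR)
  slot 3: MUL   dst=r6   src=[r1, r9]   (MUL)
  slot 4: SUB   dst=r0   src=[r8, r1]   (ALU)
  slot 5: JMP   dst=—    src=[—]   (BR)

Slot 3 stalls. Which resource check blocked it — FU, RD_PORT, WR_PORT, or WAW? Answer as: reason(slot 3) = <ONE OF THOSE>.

slot 0 (MEM): ISSUE — free A2,Mu2,Ld1,B1 rp3 wp1
slot 1 (ALU): ISSUE — free A1,Mu2,Ld1,B1 rp2 wp0
slot 2 (BR): ISSUE — free A1,Mu2,Ld1,B0 rp0 wp0
slot 3 (MUL): stall RD_PORT — free A1,Mu2,Ld1,B0 rp0 wp0
slot 4 (ALU): stall RD_PORT — free A1,Mu2,Ld1,B0 rp0 wp0
slot 5 (BR): stall FU — free A1,Mu2,Ld1,B0 rp0 wp0

reason(slot 3) = RD_PORT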